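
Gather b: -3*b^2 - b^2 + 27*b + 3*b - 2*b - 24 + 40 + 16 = -4*b^2 + 28*b + 32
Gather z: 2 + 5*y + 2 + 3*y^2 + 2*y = 3*y^2 + 7*y + 4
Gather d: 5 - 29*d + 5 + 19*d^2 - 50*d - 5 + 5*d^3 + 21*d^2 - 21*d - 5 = 5*d^3 + 40*d^2 - 100*d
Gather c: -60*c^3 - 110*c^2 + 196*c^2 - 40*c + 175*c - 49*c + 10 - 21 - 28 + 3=-60*c^3 + 86*c^2 + 86*c - 36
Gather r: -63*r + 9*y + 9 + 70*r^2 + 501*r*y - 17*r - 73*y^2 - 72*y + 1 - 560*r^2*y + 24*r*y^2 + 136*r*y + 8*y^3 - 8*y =r^2*(70 - 560*y) + r*(24*y^2 + 637*y - 80) + 8*y^3 - 73*y^2 - 71*y + 10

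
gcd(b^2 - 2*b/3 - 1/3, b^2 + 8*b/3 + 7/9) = b + 1/3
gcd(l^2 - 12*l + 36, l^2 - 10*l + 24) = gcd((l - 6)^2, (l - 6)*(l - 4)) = l - 6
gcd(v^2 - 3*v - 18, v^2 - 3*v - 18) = v^2 - 3*v - 18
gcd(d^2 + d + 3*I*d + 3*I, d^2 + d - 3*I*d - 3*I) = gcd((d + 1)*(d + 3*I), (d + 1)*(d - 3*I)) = d + 1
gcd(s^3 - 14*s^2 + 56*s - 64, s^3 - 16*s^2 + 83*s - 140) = s - 4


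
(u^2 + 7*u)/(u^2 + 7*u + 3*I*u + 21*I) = u/(u + 3*I)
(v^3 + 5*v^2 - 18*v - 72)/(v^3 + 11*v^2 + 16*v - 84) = (v^2 - v - 12)/(v^2 + 5*v - 14)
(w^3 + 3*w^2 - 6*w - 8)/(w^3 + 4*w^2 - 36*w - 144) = (w^2 - w - 2)/(w^2 - 36)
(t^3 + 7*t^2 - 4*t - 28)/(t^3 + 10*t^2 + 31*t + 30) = (t^2 + 5*t - 14)/(t^2 + 8*t + 15)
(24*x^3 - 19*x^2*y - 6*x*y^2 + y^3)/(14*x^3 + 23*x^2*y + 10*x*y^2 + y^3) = (24*x^3 - 19*x^2*y - 6*x*y^2 + y^3)/(14*x^3 + 23*x^2*y + 10*x*y^2 + y^3)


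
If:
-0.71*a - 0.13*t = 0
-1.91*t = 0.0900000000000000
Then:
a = 0.01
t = -0.05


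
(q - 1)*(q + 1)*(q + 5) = q^3 + 5*q^2 - q - 5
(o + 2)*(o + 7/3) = o^2 + 13*o/3 + 14/3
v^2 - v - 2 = (v - 2)*(v + 1)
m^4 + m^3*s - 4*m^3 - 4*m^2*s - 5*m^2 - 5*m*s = m*(m - 5)*(m + 1)*(m + s)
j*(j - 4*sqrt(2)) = j^2 - 4*sqrt(2)*j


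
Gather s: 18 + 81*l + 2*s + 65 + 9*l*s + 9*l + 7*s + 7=90*l + s*(9*l + 9) + 90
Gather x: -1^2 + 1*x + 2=x + 1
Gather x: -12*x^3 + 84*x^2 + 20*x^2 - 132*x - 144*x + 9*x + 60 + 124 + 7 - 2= -12*x^3 + 104*x^2 - 267*x + 189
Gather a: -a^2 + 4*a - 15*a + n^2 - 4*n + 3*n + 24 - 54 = -a^2 - 11*a + n^2 - n - 30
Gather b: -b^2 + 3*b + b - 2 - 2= -b^2 + 4*b - 4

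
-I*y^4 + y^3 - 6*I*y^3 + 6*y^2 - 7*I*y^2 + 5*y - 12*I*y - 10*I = (y + 5)*(y - I)*(y + 2*I)*(-I*y - I)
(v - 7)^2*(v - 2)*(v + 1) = v^4 - 15*v^3 + 61*v^2 - 21*v - 98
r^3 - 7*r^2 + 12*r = r*(r - 4)*(r - 3)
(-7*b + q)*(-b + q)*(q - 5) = 7*b^2*q - 35*b^2 - 8*b*q^2 + 40*b*q + q^3 - 5*q^2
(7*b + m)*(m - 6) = 7*b*m - 42*b + m^2 - 6*m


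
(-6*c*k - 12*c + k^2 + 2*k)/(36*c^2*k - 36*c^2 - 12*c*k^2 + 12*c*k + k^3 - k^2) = (-k - 2)/(6*c*k - 6*c - k^2 + k)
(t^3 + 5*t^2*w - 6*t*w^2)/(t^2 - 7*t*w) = (t^2 + 5*t*w - 6*w^2)/(t - 7*w)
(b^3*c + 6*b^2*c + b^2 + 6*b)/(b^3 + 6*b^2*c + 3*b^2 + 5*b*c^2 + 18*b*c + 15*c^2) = b*(b^2*c + 6*b*c + b + 6)/(b^3 + 6*b^2*c + 3*b^2 + 5*b*c^2 + 18*b*c + 15*c^2)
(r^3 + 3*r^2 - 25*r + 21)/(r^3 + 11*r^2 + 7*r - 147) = (r - 1)/(r + 7)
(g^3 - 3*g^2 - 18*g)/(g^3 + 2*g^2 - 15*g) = (g^2 - 3*g - 18)/(g^2 + 2*g - 15)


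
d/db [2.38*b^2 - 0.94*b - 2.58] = 4.76*b - 0.94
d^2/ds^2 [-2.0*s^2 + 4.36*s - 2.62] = -4.00000000000000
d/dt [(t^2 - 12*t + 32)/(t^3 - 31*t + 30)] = (2*(t - 6)*(t^3 - 31*t + 30) - (3*t^2 - 31)*(t^2 - 12*t + 32))/(t^3 - 31*t + 30)^2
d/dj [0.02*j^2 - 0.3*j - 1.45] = 0.04*j - 0.3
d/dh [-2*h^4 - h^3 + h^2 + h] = -8*h^3 - 3*h^2 + 2*h + 1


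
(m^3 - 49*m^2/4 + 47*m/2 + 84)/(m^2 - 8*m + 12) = (m^2 - 25*m/4 - 14)/(m - 2)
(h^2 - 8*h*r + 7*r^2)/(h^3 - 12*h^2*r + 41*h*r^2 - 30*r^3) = (h - 7*r)/(h^2 - 11*h*r + 30*r^2)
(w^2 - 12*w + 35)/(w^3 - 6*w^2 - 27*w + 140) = (w - 5)/(w^2 + w - 20)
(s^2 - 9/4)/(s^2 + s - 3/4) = (2*s - 3)/(2*s - 1)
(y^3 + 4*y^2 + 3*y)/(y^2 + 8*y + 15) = y*(y + 1)/(y + 5)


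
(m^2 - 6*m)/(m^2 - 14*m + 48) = m/(m - 8)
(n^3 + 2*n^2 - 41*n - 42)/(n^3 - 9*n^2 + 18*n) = (n^2 + 8*n + 7)/(n*(n - 3))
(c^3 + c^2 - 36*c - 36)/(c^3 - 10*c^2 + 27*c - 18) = (c^2 + 7*c + 6)/(c^2 - 4*c + 3)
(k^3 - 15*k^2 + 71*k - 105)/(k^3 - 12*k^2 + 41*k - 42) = (k - 5)/(k - 2)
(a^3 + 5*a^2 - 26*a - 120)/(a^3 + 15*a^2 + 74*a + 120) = (a - 5)/(a + 5)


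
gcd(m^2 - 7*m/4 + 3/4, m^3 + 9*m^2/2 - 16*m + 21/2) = m - 1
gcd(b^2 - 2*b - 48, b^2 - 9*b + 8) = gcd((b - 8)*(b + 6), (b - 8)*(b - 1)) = b - 8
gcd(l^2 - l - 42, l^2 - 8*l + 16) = 1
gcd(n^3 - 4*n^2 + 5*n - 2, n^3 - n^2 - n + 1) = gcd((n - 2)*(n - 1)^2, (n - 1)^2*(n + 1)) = n^2 - 2*n + 1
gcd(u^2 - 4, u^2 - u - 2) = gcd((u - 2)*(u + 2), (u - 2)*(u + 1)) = u - 2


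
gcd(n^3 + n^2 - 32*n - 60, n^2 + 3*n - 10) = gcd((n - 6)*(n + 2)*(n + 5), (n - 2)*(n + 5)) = n + 5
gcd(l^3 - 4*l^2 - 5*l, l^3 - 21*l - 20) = l^2 - 4*l - 5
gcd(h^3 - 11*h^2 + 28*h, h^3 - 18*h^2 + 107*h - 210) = h - 7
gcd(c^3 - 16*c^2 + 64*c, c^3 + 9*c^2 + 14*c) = c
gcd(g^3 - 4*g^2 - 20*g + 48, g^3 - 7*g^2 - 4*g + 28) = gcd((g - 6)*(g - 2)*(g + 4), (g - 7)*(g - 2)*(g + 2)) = g - 2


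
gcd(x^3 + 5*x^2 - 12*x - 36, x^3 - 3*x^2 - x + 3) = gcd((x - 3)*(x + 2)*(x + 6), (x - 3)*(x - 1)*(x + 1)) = x - 3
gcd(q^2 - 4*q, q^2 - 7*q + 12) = q - 4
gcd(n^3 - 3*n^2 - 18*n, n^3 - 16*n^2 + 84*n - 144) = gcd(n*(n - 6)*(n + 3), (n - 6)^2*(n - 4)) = n - 6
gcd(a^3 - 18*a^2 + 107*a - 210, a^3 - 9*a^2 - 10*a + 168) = a^2 - 13*a + 42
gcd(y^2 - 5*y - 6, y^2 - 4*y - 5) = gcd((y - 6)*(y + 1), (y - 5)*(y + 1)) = y + 1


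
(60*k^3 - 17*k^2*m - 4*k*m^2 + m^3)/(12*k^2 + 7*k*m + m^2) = (15*k^2 - 8*k*m + m^2)/(3*k + m)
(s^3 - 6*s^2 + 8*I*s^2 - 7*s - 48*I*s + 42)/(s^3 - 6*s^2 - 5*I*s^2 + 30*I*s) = (s^2 + 8*I*s - 7)/(s*(s - 5*I))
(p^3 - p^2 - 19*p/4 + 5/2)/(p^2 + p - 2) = (p^2 - 3*p + 5/4)/(p - 1)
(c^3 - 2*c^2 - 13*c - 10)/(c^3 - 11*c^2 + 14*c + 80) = (c + 1)/(c - 8)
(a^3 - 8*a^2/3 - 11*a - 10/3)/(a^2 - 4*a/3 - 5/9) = 3*(a^2 - 3*a - 10)/(3*a - 5)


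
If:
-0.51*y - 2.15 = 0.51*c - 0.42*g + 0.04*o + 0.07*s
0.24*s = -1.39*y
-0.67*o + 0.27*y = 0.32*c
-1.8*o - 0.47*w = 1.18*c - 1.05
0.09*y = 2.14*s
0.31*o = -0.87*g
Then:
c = -5.13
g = -0.87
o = 2.45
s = 0.00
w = 5.73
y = 0.00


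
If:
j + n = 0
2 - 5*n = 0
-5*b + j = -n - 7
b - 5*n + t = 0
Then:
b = 7/5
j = -2/5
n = 2/5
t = 3/5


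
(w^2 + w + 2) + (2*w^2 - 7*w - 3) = 3*w^2 - 6*w - 1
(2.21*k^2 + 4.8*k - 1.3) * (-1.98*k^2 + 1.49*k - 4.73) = -4.3758*k^4 - 6.2111*k^3 - 0.727300000000001*k^2 - 24.641*k + 6.149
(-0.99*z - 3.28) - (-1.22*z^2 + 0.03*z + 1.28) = 1.22*z^2 - 1.02*z - 4.56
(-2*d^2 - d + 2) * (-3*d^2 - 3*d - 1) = 6*d^4 + 9*d^3 - d^2 - 5*d - 2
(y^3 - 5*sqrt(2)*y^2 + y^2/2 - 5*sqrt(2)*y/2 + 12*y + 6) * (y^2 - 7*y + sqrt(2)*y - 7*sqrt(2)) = y^5 - 13*y^4/2 - 4*sqrt(2)*y^4 - 3*y^3/2 + 26*sqrt(2)*y^3 - 13*y^2 + 26*sqrt(2)*y^2 - 78*sqrt(2)*y - 7*y - 42*sqrt(2)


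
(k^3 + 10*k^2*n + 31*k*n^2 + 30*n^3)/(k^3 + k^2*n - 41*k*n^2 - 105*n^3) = (k + 2*n)/(k - 7*n)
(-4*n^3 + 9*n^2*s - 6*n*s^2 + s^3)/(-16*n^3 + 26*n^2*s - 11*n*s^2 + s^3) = (4*n^2 - 5*n*s + s^2)/(16*n^2 - 10*n*s + s^2)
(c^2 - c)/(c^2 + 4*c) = (c - 1)/(c + 4)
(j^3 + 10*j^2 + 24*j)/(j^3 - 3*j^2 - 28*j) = (j + 6)/(j - 7)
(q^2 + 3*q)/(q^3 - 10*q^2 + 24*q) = (q + 3)/(q^2 - 10*q + 24)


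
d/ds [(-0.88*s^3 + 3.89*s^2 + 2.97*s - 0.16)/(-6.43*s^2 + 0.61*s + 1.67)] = (5.6584*s^4 - 1.0736*s^3 + 17.0612*s^2 + 10.935*s + 5.0575)/(41.3449*s^4 - 7.8446*s^3 - 21.1041*s^2 + 2.0374*s + 2.7889)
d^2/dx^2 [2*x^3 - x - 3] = 12*x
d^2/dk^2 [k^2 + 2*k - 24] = 2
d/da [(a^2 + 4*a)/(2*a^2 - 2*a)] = -5/(2*a^2 - 4*a + 2)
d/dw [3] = 0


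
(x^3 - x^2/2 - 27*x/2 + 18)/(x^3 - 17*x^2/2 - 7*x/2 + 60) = (2*x^2 + 5*x - 12)/(2*x^2 - 11*x - 40)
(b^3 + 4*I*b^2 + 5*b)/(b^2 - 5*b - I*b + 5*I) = b*(b + 5*I)/(b - 5)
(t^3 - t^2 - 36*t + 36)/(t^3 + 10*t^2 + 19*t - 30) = (t - 6)/(t + 5)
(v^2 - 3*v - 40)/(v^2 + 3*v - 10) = (v - 8)/(v - 2)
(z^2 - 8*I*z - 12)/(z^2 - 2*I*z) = (z - 6*I)/z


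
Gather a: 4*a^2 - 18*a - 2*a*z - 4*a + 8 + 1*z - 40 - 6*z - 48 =4*a^2 + a*(-2*z - 22) - 5*z - 80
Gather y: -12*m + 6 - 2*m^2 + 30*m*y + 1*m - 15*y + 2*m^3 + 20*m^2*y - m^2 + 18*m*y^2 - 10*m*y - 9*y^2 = 2*m^3 - 3*m^2 - 11*m + y^2*(18*m - 9) + y*(20*m^2 + 20*m - 15) + 6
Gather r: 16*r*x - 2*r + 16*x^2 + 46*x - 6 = r*(16*x - 2) + 16*x^2 + 46*x - 6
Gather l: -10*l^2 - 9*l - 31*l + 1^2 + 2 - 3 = -10*l^2 - 40*l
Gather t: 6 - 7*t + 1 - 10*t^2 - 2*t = -10*t^2 - 9*t + 7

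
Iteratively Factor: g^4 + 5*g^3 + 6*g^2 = (g + 3)*(g^3 + 2*g^2) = g*(g + 3)*(g^2 + 2*g) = g*(g + 2)*(g + 3)*(g)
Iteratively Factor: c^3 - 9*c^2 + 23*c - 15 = (c - 5)*(c^2 - 4*c + 3) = (c - 5)*(c - 3)*(c - 1)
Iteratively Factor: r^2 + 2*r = (r + 2)*(r)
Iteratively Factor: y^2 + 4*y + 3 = (y + 1)*(y + 3)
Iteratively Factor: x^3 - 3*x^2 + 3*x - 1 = (x - 1)*(x^2 - 2*x + 1) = (x - 1)^2*(x - 1)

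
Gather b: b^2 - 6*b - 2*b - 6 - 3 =b^2 - 8*b - 9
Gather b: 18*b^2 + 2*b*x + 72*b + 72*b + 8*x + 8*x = 18*b^2 + b*(2*x + 144) + 16*x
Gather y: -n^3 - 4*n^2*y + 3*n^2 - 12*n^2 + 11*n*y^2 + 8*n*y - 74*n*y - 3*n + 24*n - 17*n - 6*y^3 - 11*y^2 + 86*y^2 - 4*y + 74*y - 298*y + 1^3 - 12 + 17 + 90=-n^3 - 9*n^2 + 4*n - 6*y^3 + y^2*(11*n + 75) + y*(-4*n^2 - 66*n - 228) + 96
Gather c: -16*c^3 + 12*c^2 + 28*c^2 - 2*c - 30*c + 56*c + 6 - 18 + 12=-16*c^3 + 40*c^2 + 24*c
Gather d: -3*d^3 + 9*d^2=-3*d^3 + 9*d^2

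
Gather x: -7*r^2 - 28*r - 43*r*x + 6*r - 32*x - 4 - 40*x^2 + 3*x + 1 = -7*r^2 - 22*r - 40*x^2 + x*(-43*r - 29) - 3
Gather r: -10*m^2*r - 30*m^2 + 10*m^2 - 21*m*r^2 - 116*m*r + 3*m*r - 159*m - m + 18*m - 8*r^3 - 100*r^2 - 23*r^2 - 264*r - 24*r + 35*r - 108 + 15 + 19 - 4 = -20*m^2 - 142*m - 8*r^3 + r^2*(-21*m - 123) + r*(-10*m^2 - 113*m - 253) - 78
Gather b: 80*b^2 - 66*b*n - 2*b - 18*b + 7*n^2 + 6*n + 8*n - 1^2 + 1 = 80*b^2 + b*(-66*n - 20) + 7*n^2 + 14*n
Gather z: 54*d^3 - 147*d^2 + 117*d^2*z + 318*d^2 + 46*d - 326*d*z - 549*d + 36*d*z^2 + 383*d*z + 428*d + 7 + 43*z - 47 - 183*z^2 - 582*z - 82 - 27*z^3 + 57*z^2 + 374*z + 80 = 54*d^3 + 171*d^2 - 75*d - 27*z^3 + z^2*(36*d - 126) + z*(117*d^2 + 57*d - 165) - 42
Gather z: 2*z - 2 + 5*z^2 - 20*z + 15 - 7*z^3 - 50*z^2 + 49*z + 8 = -7*z^3 - 45*z^2 + 31*z + 21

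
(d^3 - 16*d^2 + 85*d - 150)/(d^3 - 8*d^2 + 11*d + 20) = (d^2 - 11*d + 30)/(d^2 - 3*d - 4)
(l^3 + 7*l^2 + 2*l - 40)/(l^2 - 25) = (l^2 + 2*l - 8)/(l - 5)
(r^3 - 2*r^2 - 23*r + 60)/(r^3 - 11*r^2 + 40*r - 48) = (r + 5)/(r - 4)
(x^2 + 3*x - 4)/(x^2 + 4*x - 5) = (x + 4)/(x + 5)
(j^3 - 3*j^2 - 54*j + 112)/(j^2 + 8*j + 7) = (j^2 - 10*j + 16)/(j + 1)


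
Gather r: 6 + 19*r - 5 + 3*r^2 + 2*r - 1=3*r^2 + 21*r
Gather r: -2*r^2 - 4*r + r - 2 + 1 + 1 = -2*r^2 - 3*r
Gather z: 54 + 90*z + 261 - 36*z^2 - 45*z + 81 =-36*z^2 + 45*z + 396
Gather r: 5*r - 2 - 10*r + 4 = 2 - 5*r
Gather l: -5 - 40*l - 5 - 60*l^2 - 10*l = -60*l^2 - 50*l - 10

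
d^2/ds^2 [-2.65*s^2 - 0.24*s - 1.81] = -5.30000000000000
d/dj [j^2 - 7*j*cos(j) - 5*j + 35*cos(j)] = 7*j*sin(j) + 2*j - 35*sin(j) - 7*cos(j) - 5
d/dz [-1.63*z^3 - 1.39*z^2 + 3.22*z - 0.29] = -4.89*z^2 - 2.78*z + 3.22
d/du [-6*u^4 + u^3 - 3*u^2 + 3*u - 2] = -24*u^3 + 3*u^2 - 6*u + 3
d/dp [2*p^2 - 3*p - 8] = 4*p - 3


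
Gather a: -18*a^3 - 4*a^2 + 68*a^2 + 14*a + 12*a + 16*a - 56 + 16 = -18*a^3 + 64*a^2 + 42*a - 40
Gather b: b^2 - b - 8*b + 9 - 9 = b^2 - 9*b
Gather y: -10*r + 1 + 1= 2 - 10*r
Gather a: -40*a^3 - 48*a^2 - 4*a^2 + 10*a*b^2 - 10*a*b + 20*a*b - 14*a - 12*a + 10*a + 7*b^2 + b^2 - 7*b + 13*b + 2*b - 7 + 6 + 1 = -40*a^3 - 52*a^2 + a*(10*b^2 + 10*b - 16) + 8*b^2 + 8*b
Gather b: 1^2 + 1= 2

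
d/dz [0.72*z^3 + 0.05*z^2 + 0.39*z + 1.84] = 2.16*z^2 + 0.1*z + 0.39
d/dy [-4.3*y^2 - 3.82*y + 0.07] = -8.6*y - 3.82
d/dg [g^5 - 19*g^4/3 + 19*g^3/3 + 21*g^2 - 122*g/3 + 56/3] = 5*g^4 - 76*g^3/3 + 19*g^2 + 42*g - 122/3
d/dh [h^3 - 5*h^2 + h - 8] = 3*h^2 - 10*h + 1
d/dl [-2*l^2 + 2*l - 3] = 2 - 4*l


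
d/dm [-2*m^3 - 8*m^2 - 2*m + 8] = -6*m^2 - 16*m - 2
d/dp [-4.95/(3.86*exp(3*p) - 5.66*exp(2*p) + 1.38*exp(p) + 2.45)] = (57.321*exp(2*p) - 56.034*exp(p) + 6.831)*exp(p)/(3.86*exp(3*p) - 5.66*exp(2*p) + 1.38*exp(p) + 2.45)^2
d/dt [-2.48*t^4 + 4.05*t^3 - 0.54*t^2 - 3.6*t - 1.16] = -9.92*t^3 + 12.15*t^2 - 1.08*t - 3.6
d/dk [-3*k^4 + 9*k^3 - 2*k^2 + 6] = k*(-12*k^2 + 27*k - 4)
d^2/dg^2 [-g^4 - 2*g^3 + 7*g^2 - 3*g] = -12*g^2 - 12*g + 14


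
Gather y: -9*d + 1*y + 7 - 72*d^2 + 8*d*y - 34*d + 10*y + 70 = -72*d^2 - 43*d + y*(8*d + 11) + 77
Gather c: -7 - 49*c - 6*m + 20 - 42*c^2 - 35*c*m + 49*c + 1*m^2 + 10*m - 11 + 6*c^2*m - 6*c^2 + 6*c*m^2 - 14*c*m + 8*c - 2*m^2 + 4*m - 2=c^2*(6*m - 48) + c*(6*m^2 - 49*m + 8) - m^2 + 8*m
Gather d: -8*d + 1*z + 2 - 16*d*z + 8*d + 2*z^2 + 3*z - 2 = -16*d*z + 2*z^2 + 4*z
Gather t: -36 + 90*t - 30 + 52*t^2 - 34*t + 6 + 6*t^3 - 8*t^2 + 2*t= 6*t^3 + 44*t^2 + 58*t - 60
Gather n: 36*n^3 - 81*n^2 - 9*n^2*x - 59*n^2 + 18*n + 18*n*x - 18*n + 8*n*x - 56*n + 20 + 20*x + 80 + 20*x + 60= 36*n^3 + n^2*(-9*x - 140) + n*(26*x - 56) + 40*x + 160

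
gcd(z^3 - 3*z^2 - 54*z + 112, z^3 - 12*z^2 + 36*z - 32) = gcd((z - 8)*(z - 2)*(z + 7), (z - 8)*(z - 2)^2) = z^2 - 10*z + 16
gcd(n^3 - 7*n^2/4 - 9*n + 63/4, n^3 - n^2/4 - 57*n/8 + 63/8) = n^2 + 5*n/4 - 21/4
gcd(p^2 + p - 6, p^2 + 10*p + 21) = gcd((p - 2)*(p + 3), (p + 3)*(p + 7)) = p + 3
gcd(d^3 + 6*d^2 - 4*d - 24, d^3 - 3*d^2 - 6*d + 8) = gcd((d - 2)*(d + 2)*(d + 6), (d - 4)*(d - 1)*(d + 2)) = d + 2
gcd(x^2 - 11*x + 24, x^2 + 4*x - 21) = x - 3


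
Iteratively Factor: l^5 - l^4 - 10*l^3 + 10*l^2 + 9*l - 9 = (l + 1)*(l^4 - 2*l^3 - 8*l^2 + 18*l - 9) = (l - 1)*(l + 1)*(l^3 - l^2 - 9*l + 9) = (l - 1)*(l + 1)*(l + 3)*(l^2 - 4*l + 3) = (l - 3)*(l - 1)*(l + 1)*(l + 3)*(l - 1)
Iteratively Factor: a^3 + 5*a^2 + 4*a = (a)*(a^2 + 5*a + 4) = a*(a + 1)*(a + 4)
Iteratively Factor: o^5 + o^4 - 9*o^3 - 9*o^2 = (o)*(o^4 + o^3 - 9*o^2 - 9*o) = o*(o + 1)*(o^3 - 9*o) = o^2*(o + 1)*(o^2 - 9) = o^2*(o + 1)*(o + 3)*(o - 3)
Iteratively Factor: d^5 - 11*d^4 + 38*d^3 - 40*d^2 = (d)*(d^4 - 11*d^3 + 38*d^2 - 40*d) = d*(d - 5)*(d^3 - 6*d^2 + 8*d) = d*(d - 5)*(d - 4)*(d^2 - 2*d) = d^2*(d - 5)*(d - 4)*(d - 2)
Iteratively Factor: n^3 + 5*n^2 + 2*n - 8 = (n + 4)*(n^2 + n - 2) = (n - 1)*(n + 4)*(n + 2)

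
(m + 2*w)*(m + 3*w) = m^2 + 5*m*w + 6*w^2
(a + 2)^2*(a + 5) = a^3 + 9*a^2 + 24*a + 20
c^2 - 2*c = c*(c - 2)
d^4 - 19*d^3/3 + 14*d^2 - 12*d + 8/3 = (d - 2)^3*(d - 1/3)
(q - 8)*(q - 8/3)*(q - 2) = q^3 - 38*q^2/3 + 128*q/3 - 128/3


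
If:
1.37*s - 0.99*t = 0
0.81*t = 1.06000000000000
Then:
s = 0.95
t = 1.31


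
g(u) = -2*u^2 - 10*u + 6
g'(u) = -4*u - 10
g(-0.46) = 10.18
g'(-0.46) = -8.16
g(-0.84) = 12.99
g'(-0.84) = -6.64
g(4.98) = -93.40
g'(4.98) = -29.92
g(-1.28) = 15.52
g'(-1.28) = -4.88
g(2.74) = -36.42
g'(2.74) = -20.96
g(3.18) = -46.02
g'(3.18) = -22.72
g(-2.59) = 18.48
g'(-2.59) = 0.36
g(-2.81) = 18.31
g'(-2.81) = 1.24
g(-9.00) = -66.00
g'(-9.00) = 26.00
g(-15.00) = -294.00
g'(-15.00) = 50.00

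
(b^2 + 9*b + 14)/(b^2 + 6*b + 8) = (b + 7)/(b + 4)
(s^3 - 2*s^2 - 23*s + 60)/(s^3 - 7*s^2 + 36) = (s^2 + s - 20)/(s^2 - 4*s - 12)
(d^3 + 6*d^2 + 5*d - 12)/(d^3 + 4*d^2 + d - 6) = (d + 4)/(d + 2)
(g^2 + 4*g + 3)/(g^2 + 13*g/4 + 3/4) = 4*(g + 1)/(4*g + 1)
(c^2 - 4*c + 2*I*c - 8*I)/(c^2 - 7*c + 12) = (c + 2*I)/(c - 3)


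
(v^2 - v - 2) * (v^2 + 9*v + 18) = v^4 + 8*v^3 + 7*v^2 - 36*v - 36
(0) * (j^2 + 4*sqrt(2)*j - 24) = 0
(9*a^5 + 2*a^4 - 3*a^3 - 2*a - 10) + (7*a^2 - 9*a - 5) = 9*a^5 + 2*a^4 - 3*a^3 + 7*a^2 - 11*a - 15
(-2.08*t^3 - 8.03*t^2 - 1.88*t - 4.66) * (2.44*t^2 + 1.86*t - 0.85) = -5.0752*t^5 - 23.462*t^4 - 17.755*t^3 - 8.0417*t^2 - 7.0696*t + 3.961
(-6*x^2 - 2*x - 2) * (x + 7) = -6*x^3 - 44*x^2 - 16*x - 14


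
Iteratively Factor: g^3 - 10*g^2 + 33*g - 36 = (g - 4)*(g^2 - 6*g + 9) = (g - 4)*(g - 3)*(g - 3)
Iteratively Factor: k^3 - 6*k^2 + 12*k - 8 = (k - 2)*(k^2 - 4*k + 4) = (k - 2)^2*(k - 2)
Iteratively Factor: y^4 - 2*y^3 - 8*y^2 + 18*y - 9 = (y + 3)*(y^3 - 5*y^2 + 7*y - 3) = (y - 1)*(y + 3)*(y^2 - 4*y + 3) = (y - 1)^2*(y + 3)*(y - 3)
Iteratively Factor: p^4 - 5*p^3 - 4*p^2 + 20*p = (p - 2)*(p^3 - 3*p^2 - 10*p) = (p - 5)*(p - 2)*(p^2 + 2*p) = (p - 5)*(p - 2)*(p + 2)*(p)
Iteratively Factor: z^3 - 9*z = (z - 3)*(z^2 + 3*z) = (z - 3)*(z + 3)*(z)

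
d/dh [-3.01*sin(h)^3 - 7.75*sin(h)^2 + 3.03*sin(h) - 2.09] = (-9.03*sin(h)^2 - 15.5*sin(h) + 3.03)*cos(h)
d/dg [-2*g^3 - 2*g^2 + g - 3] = -6*g^2 - 4*g + 1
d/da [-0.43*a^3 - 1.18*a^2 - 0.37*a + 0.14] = -1.29*a^2 - 2.36*a - 0.37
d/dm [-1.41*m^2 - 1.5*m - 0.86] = -2.82*m - 1.5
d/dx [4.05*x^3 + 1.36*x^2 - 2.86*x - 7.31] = 12.15*x^2 + 2.72*x - 2.86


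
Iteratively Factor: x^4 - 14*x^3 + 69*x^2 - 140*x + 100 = (x - 5)*(x^3 - 9*x^2 + 24*x - 20) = (x - 5)*(x - 2)*(x^2 - 7*x + 10) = (x - 5)^2*(x - 2)*(x - 2)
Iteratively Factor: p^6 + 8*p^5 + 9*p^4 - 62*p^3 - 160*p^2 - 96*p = (p + 4)*(p^5 + 4*p^4 - 7*p^3 - 34*p^2 - 24*p) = (p + 1)*(p + 4)*(p^4 + 3*p^3 - 10*p^2 - 24*p) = (p - 3)*(p + 1)*(p + 4)*(p^3 + 6*p^2 + 8*p) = p*(p - 3)*(p + 1)*(p + 4)*(p^2 + 6*p + 8) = p*(p - 3)*(p + 1)*(p + 2)*(p + 4)*(p + 4)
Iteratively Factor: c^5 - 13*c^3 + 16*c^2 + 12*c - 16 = (c - 1)*(c^4 + c^3 - 12*c^2 + 4*c + 16) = (c - 1)*(c + 4)*(c^3 - 3*c^2 + 4) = (c - 2)*(c - 1)*(c + 4)*(c^2 - c - 2) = (c - 2)^2*(c - 1)*(c + 4)*(c + 1)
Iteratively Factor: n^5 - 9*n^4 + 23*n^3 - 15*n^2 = (n - 5)*(n^4 - 4*n^3 + 3*n^2) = (n - 5)*(n - 1)*(n^3 - 3*n^2) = (n - 5)*(n - 3)*(n - 1)*(n^2) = n*(n - 5)*(n - 3)*(n - 1)*(n)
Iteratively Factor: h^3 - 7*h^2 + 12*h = (h - 3)*(h^2 - 4*h) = (h - 4)*(h - 3)*(h)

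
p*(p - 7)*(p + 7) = p^3 - 49*p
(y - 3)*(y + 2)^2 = y^3 + y^2 - 8*y - 12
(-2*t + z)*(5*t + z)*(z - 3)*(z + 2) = -10*t^2*z^2 + 10*t^2*z + 60*t^2 + 3*t*z^3 - 3*t*z^2 - 18*t*z + z^4 - z^3 - 6*z^2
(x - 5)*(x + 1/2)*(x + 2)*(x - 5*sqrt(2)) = x^4 - 5*sqrt(2)*x^3 - 5*x^3/2 - 23*x^2/2 + 25*sqrt(2)*x^2/2 - 5*x + 115*sqrt(2)*x/2 + 25*sqrt(2)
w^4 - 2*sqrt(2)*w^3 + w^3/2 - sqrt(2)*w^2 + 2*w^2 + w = w*(w + 1/2)*(w - sqrt(2))^2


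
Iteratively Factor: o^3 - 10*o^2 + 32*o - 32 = (o - 4)*(o^2 - 6*o + 8) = (o - 4)^2*(o - 2)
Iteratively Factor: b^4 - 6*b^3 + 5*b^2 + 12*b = (b - 4)*(b^3 - 2*b^2 - 3*b) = b*(b - 4)*(b^2 - 2*b - 3) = b*(b - 4)*(b - 3)*(b + 1)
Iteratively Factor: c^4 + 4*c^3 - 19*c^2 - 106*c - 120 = (c + 2)*(c^3 + 2*c^2 - 23*c - 60) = (c + 2)*(c + 3)*(c^2 - c - 20) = (c - 5)*(c + 2)*(c + 3)*(c + 4)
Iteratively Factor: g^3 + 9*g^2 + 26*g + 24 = (g + 4)*(g^2 + 5*g + 6) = (g + 3)*(g + 4)*(g + 2)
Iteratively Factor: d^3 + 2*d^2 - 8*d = (d - 2)*(d^2 + 4*d) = d*(d - 2)*(d + 4)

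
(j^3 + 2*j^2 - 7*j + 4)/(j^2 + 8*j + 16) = (j^2 - 2*j + 1)/(j + 4)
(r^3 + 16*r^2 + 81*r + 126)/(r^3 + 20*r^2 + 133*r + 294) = (r + 3)/(r + 7)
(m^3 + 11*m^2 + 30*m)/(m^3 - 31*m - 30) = m*(m + 6)/(m^2 - 5*m - 6)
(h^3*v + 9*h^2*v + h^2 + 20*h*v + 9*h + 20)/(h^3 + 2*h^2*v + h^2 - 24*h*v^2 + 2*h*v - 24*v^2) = (h^3*v + 9*h^2*v + h^2 + 20*h*v + 9*h + 20)/(h^3 + 2*h^2*v + h^2 - 24*h*v^2 + 2*h*v - 24*v^2)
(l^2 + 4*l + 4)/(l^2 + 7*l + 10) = (l + 2)/(l + 5)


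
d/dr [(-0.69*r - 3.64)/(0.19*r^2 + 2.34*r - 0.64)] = (0.1311*r^2 + 1.3832*r + 8.9592)/(0.0361*r^4 + 0.8892*r^3 + 5.2324*r^2 - 2.9952*r + 0.4096)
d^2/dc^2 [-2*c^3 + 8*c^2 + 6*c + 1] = 16 - 12*c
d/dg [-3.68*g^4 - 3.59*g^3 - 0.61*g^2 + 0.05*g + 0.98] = -14.72*g^3 - 10.77*g^2 - 1.22*g + 0.05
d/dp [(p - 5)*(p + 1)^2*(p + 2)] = 4*p^3 - 3*p^2 - 30*p - 23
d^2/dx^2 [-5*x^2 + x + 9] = -10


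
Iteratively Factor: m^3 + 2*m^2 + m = (m)*(m^2 + 2*m + 1) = m*(m + 1)*(m + 1)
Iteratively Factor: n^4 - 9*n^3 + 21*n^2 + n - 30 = (n + 1)*(n^3 - 10*n^2 + 31*n - 30) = (n - 2)*(n + 1)*(n^2 - 8*n + 15) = (n - 3)*(n - 2)*(n + 1)*(n - 5)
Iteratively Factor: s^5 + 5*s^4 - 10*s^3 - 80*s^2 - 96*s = (s + 4)*(s^4 + s^3 - 14*s^2 - 24*s) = (s + 2)*(s + 4)*(s^3 - s^2 - 12*s) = (s + 2)*(s + 3)*(s + 4)*(s^2 - 4*s) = (s - 4)*(s + 2)*(s + 3)*(s + 4)*(s)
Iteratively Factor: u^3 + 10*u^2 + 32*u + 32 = (u + 4)*(u^2 + 6*u + 8) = (u + 2)*(u + 4)*(u + 4)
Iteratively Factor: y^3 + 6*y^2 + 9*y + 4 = (y + 1)*(y^2 + 5*y + 4) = (y + 1)^2*(y + 4)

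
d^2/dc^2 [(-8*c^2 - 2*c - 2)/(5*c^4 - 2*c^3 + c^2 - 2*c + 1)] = 4*(-300*c^8 - 30*c^7 - 166*c^6 - 117*c^5 + 195*c^4 + 25*c^3 + 15*c^2 + 3*c - 9)/(125*c^12 - 150*c^11 + 135*c^10 - 218*c^9 + 222*c^8 - 150*c^7 + 127*c^6 - 102*c^5 + 54*c^4 - 26*c^3 + 15*c^2 - 6*c + 1)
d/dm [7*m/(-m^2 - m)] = 7/(m + 1)^2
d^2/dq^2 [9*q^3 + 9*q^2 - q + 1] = 54*q + 18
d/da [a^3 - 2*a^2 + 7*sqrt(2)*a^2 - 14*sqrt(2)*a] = 3*a^2 - 4*a + 14*sqrt(2)*a - 14*sqrt(2)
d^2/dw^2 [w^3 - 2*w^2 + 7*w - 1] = 6*w - 4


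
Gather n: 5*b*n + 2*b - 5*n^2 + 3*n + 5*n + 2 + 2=2*b - 5*n^2 + n*(5*b + 8) + 4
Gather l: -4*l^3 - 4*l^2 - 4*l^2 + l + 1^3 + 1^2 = -4*l^3 - 8*l^2 + l + 2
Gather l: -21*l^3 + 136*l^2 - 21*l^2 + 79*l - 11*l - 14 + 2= -21*l^3 + 115*l^2 + 68*l - 12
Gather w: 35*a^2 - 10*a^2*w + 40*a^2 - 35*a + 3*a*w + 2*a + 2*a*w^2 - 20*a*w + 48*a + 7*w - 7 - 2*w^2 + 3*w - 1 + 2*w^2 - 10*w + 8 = 75*a^2 + 2*a*w^2 + 15*a + w*(-10*a^2 - 17*a)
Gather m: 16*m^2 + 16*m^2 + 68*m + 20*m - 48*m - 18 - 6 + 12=32*m^2 + 40*m - 12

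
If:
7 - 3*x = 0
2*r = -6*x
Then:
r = -7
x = 7/3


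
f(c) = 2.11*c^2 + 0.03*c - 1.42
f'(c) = 4.22*c + 0.03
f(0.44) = -1.00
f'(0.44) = 1.89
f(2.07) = 7.68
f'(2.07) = 8.77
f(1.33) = 2.35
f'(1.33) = 5.64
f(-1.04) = 0.83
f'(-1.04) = -4.36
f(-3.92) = 30.89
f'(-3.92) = -16.51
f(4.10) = 34.17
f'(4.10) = 17.33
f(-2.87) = 15.87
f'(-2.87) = -12.08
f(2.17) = 8.58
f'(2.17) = 9.19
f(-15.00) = 472.88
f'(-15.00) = -63.27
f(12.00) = 302.78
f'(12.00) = 50.67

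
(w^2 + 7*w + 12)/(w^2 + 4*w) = (w + 3)/w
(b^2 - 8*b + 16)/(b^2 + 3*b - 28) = (b - 4)/(b + 7)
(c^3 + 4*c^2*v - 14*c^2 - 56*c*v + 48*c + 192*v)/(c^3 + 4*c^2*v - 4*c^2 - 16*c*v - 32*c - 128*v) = (c - 6)/(c + 4)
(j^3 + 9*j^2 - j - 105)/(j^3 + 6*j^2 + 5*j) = (j^2 + 4*j - 21)/(j*(j + 1))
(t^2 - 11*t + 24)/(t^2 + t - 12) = (t - 8)/(t + 4)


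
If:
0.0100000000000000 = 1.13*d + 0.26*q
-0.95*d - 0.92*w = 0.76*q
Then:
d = 0.390977443609023*w + 0.0124223602484472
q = -1.69924812030075*w - 0.015527950310559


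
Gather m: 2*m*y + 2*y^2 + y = 2*m*y + 2*y^2 + y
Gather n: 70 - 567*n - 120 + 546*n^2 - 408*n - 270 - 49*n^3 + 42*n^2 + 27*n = -49*n^3 + 588*n^2 - 948*n - 320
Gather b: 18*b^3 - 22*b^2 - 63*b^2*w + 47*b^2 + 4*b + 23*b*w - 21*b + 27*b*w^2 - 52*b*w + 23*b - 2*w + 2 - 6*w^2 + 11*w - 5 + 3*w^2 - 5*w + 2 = 18*b^3 + b^2*(25 - 63*w) + b*(27*w^2 - 29*w + 6) - 3*w^2 + 4*w - 1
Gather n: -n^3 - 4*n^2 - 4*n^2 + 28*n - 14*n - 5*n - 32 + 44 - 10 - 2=-n^3 - 8*n^2 + 9*n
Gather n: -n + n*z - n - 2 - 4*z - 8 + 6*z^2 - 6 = n*(z - 2) + 6*z^2 - 4*z - 16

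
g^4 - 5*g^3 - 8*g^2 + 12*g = g*(g - 6)*(g - 1)*(g + 2)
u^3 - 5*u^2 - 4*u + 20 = (u - 5)*(u - 2)*(u + 2)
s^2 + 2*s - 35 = (s - 5)*(s + 7)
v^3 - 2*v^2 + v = v*(v - 1)^2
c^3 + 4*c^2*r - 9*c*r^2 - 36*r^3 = (c - 3*r)*(c + 3*r)*(c + 4*r)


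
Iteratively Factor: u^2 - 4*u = (u - 4)*(u)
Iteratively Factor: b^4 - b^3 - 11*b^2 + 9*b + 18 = (b - 3)*(b^3 + 2*b^2 - 5*b - 6) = (b - 3)*(b + 1)*(b^2 + b - 6) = (b - 3)*(b - 2)*(b + 1)*(b + 3)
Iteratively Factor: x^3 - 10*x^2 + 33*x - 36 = (x - 3)*(x^2 - 7*x + 12) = (x - 3)^2*(x - 4)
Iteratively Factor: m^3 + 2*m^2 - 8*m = (m - 2)*(m^2 + 4*m) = m*(m - 2)*(m + 4)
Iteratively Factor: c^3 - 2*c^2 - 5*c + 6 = (c + 2)*(c^2 - 4*c + 3) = (c - 1)*(c + 2)*(c - 3)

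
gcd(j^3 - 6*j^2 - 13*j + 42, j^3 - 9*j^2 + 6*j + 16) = j - 2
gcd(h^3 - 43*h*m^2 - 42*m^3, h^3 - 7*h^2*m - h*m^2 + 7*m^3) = h^2 - 6*h*m - 7*m^2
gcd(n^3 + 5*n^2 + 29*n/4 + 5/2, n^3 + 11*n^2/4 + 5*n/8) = n + 5/2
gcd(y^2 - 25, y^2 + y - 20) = y + 5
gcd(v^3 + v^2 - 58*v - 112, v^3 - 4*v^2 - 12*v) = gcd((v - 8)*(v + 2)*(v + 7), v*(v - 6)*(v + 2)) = v + 2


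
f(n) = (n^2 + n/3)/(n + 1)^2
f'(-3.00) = 0.58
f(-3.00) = 2.00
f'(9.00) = 0.02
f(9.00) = 0.84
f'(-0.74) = -51.21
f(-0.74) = 4.45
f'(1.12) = 0.23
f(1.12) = 0.36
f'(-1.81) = 5.05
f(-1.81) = 4.07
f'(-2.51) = 1.12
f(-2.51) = 2.40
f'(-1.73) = 6.55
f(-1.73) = 4.53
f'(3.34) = 0.07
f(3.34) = 0.65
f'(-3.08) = 0.53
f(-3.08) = 1.96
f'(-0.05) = 0.29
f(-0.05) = -0.02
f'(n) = (2*n + 1/3)/(n + 1)^2 - 2*(n^2 + n/3)/(n + 1)^3 = (5*n + 1)/(3*(n^3 + 3*n^2 + 3*n + 1))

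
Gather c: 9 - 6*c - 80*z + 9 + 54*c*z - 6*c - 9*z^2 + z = c*(54*z - 12) - 9*z^2 - 79*z + 18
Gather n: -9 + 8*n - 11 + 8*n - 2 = 16*n - 22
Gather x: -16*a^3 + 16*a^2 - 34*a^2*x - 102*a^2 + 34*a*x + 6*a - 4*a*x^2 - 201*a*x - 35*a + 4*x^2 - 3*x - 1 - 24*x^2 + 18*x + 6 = -16*a^3 - 86*a^2 - 29*a + x^2*(-4*a - 20) + x*(-34*a^2 - 167*a + 15) + 5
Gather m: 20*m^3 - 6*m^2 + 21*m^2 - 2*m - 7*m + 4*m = 20*m^3 + 15*m^2 - 5*m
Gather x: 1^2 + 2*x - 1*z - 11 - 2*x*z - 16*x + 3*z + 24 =x*(-2*z - 14) + 2*z + 14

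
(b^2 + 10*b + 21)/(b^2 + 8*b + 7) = (b + 3)/(b + 1)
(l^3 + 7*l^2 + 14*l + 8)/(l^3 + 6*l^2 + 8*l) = (l + 1)/l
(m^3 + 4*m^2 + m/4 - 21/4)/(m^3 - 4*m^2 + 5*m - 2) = (m^2 + 5*m + 21/4)/(m^2 - 3*m + 2)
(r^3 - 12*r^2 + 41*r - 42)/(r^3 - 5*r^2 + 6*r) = (r - 7)/r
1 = 1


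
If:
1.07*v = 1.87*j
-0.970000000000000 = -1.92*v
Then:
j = 0.29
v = 0.51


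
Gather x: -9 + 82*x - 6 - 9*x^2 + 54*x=-9*x^2 + 136*x - 15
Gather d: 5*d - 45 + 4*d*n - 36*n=d*(4*n + 5) - 36*n - 45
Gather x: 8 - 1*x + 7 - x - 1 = 14 - 2*x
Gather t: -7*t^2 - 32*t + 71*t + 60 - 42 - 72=-7*t^2 + 39*t - 54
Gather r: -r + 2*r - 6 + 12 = r + 6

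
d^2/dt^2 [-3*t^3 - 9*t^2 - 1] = -18*t - 18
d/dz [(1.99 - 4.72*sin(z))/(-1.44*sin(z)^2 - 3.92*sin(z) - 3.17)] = (-6.7968*sin(z)^2 + 5.7312*sin(z) + 22.7632)*cos(z)/(2.0736*sin(z)^4 + 11.2896*sin(z)^3 + 24.496*sin(z)^2 + 24.8528*sin(z) + 10.0489)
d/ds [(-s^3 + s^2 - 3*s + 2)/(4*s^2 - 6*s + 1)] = (-4*s^4 + 12*s^3 + 3*s^2 - 14*s + 9)/(16*s^4 - 48*s^3 + 44*s^2 - 12*s + 1)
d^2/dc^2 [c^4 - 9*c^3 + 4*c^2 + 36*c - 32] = 12*c^2 - 54*c + 8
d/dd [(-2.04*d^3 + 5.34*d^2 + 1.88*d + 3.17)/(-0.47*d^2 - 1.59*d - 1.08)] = (0.9588*d^4 + 6.4872*d^3 - 0.997400000000001*d^2 - 8.5546*d + 3.0099)/(0.2209*d^4 + 1.4946*d^3 + 3.5433*d^2 + 3.4344*d + 1.1664)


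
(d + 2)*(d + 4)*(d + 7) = d^3 + 13*d^2 + 50*d + 56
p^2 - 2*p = p*(p - 2)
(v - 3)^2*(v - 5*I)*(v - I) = v^4 - 6*v^3 - 6*I*v^3 + 4*v^2 + 36*I*v^2 + 30*v - 54*I*v - 45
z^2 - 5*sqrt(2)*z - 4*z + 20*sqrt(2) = (z - 4)*(z - 5*sqrt(2))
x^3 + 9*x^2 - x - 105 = (x - 3)*(x + 5)*(x + 7)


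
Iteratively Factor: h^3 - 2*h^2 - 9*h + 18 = (h - 3)*(h^2 + h - 6) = (h - 3)*(h + 3)*(h - 2)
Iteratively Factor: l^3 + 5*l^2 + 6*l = (l)*(l^2 + 5*l + 6) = l*(l + 2)*(l + 3)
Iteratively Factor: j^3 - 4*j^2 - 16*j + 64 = (j - 4)*(j^2 - 16) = (j - 4)^2*(j + 4)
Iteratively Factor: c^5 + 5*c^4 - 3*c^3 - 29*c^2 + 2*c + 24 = (c - 2)*(c^4 + 7*c^3 + 11*c^2 - 7*c - 12) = (c - 2)*(c + 1)*(c^3 + 6*c^2 + 5*c - 12) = (c - 2)*(c + 1)*(c + 3)*(c^2 + 3*c - 4) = (c - 2)*(c + 1)*(c + 3)*(c + 4)*(c - 1)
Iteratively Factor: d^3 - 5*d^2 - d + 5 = (d + 1)*(d^2 - 6*d + 5) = (d - 5)*(d + 1)*(d - 1)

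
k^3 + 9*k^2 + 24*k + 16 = (k + 1)*(k + 4)^2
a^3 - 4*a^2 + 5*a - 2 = (a - 2)*(a - 1)^2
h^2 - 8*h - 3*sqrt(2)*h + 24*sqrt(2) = (h - 8)*(h - 3*sqrt(2))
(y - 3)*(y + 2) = y^2 - y - 6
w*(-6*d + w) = -6*d*w + w^2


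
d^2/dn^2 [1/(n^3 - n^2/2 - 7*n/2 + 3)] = 4*((1 - 6*n)*(2*n^3 - n^2 - 7*n + 6) + (-6*n^2 + 2*n + 7)^2)/(2*n^3 - n^2 - 7*n + 6)^3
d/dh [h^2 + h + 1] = 2*h + 1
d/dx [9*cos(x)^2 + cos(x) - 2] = -(18*cos(x) + 1)*sin(x)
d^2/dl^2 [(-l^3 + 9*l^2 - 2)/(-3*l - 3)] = 2*(l^3 + 3*l^2 + 3*l - 7)/(3*(l^3 + 3*l^2 + 3*l + 1))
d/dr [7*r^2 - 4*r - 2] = 14*r - 4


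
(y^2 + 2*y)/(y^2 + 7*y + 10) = y/(y + 5)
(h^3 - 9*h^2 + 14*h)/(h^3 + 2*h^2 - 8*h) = (h - 7)/(h + 4)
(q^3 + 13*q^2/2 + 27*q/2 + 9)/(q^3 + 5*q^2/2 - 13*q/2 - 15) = (2*q + 3)/(2*q - 5)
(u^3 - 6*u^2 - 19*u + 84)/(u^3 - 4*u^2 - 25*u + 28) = (u - 3)/(u - 1)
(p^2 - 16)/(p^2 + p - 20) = (p + 4)/(p + 5)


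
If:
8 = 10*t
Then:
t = 4/5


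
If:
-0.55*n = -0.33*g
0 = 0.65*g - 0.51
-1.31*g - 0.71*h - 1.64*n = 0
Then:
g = 0.78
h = -2.54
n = 0.47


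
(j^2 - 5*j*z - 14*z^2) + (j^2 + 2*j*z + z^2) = 2*j^2 - 3*j*z - 13*z^2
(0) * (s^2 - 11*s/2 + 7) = 0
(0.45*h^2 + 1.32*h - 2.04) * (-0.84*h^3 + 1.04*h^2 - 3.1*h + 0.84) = -0.378*h^5 - 0.6408*h^4 + 1.6914*h^3 - 5.8356*h^2 + 7.4328*h - 1.7136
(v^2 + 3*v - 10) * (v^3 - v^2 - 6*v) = v^5 + 2*v^4 - 19*v^3 - 8*v^2 + 60*v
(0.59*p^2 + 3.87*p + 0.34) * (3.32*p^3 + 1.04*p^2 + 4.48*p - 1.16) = 1.9588*p^5 + 13.462*p^4 + 7.7968*p^3 + 17.0068*p^2 - 2.966*p - 0.3944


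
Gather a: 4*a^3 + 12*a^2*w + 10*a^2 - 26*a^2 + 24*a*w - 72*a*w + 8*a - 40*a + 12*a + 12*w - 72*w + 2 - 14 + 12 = 4*a^3 + a^2*(12*w - 16) + a*(-48*w - 20) - 60*w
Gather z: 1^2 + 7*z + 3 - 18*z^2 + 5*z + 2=-18*z^2 + 12*z + 6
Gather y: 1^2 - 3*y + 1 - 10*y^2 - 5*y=-10*y^2 - 8*y + 2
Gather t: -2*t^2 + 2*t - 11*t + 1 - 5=-2*t^2 - 9*t - 4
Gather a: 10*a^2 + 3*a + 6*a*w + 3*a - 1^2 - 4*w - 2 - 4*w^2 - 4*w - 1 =10*a^2 + a*(6*w + 6) - 4*w^2 - 8*w - 4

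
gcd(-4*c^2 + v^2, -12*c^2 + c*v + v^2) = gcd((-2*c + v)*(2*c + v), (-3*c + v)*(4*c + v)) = 1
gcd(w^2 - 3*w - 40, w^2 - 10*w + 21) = 1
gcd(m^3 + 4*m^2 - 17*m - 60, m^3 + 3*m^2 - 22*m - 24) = m - 4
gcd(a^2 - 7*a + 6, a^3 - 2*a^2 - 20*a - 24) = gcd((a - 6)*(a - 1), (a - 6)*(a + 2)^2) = a - 6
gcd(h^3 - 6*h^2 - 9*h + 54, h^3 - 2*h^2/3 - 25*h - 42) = h^2 - 3*h - 18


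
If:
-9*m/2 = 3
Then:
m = -2/3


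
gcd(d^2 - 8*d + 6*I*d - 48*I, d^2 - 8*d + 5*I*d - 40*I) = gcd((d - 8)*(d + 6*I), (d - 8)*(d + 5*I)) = d - 8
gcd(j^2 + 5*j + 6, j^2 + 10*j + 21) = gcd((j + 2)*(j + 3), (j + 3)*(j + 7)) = j + 3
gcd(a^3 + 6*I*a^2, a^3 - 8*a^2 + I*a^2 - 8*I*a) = a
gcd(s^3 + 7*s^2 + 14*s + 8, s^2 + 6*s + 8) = s^2 + 6*s + 8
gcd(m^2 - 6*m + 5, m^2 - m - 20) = m - 5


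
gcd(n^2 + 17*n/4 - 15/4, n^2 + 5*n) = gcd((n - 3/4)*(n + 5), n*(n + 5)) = n + 5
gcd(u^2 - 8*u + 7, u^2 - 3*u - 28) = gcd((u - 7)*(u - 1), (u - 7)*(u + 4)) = u - 7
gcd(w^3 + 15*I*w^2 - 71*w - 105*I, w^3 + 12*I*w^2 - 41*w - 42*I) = w^2 + 10*I*w - 21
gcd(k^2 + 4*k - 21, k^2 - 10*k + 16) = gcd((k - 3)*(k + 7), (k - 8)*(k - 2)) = 1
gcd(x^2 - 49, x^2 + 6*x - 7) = x + 7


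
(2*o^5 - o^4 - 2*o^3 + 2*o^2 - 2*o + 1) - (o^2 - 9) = 2*o^5 - o^4 - 2*o^3 + o^2 - 2*o + 10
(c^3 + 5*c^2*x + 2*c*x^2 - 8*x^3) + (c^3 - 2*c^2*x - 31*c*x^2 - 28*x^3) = 2*c^3 + 3*c^2*x - 29*c*x^2 - 36*x^3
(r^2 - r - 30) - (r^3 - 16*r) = -r^3 + r^2 + 15*r - 30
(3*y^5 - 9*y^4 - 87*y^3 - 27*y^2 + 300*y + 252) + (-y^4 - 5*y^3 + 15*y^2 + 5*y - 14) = 3*y^5 - 10*y^4 - 92*y^3 - 12*y^2 + 305*y + 238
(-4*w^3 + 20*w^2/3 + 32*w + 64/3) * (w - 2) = -4*w^4 + 44*w^3/3 + 56*w^2/3 - 128*w/3 - 128/3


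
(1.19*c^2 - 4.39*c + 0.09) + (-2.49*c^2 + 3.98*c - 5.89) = -1.3*c^2 - 0.41*c - 5.8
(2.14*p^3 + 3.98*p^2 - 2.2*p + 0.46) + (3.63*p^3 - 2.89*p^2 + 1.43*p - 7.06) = 5.77*p^3 + 1.09*p^2 - 0.77*p - 6.6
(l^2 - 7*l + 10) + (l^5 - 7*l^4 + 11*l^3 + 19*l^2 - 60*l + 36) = l^5 - 7*l^4 + 11*l^3 + 20*l^2 - 67*l + 46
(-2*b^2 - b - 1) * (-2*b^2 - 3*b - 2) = 4*b^4 + 8*b^3 + 9*b^2 + 5*b + 2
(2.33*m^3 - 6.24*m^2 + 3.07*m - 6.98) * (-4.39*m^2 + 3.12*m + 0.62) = -10.2287*m^5 + 34.6632*m^4 - 31.5015*m^3 + 36.3518*m^2 - 19.8742*m - 4.3276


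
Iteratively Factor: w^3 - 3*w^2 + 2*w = (w - 1)*(w^2 - 2*w) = w*(w - 1)*(w - 2)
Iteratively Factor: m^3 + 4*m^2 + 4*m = (m)*(m^2 + 4*m + 4) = m*(m + 2)*(m + 2)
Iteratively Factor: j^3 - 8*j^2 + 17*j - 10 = (j - 2)*(j^2 - 6*j + 5) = (j - 2)*(j - 1)*(j - 5)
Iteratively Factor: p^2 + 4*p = (p + 4)*(p)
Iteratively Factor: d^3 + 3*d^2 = (d + 3)*(d^2) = d*(d + 3)*(d)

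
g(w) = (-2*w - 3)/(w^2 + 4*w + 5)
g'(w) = (-2*w - 4)*(-2*w - 3)/(w^2 + 4*w + 5)^2 - 2/(w^2 + 4*w + 5)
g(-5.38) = 0.62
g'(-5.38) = 0.18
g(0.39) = -0.56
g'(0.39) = 0.10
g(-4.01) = 1.00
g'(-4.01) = 0.40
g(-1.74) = 0.45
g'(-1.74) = -2.09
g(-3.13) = 1.43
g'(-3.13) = 0.54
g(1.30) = -0.47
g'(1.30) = 0.09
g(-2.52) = 1.61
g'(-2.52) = -0.26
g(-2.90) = 1.55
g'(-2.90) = 0.43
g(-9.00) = 0.30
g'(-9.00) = 0.04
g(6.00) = -0.23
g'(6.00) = 0.03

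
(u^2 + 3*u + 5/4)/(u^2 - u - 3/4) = (2*u + 5)/(2*u - 3)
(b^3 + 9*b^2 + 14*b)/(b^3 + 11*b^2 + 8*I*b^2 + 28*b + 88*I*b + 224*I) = b*(b + 2)/(b^2 + 4*b*(1 + 2*I) + 32*I)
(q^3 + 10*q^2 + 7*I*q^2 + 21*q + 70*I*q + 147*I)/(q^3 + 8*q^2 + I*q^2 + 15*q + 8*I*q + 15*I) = (q^2 + 7*q*(1 + I) + 49*I)/(q^2 + q*(5 + I) + 5*I)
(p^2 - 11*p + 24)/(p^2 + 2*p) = (p^2 - 11*p + 24)/(p*(p + 2))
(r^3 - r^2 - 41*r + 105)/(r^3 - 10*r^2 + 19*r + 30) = (r^2 + 4*r - 21)/(r^2 - 5*r - 6)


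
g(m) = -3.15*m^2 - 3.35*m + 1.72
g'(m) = -6.3*m - 3.35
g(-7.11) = -133.70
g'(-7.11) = 41.44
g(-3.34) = -22.23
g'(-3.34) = 17.69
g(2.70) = -30.29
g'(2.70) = -20.36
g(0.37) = 0.05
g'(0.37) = -5.68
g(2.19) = -20.72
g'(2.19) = -17.15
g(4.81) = -87.27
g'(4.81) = -33.65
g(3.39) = -45.84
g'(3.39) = -24.71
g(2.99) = -36.46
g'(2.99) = -22.19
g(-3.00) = -16.58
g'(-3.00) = 15.55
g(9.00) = -283.58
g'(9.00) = -60.05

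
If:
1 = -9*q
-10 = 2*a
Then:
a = -5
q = -1/9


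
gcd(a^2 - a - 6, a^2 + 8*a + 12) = a + 2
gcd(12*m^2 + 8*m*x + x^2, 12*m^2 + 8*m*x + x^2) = 12*m^2 + 8*m*x + x^2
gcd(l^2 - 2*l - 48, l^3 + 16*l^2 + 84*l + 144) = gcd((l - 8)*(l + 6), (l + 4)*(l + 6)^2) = l + 6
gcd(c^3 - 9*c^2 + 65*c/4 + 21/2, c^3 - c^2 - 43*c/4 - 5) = c + 1/2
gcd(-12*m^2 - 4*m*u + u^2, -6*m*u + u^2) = -6*m + u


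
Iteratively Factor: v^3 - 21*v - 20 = (v + 1)*(v^2 - v - 20) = (v - 5)*(v + 1)*(v + 4)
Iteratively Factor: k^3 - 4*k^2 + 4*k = (k)*(k^2 - 4*k + 4) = k*(k - 2)*(k - 2)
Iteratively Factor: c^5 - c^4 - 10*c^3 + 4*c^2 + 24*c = (c + 2)*(c^4 - 3*c^3 - 4*c^2 + 12*c) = (c - 3)*(c + 2)*(c^3 - 4*c) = c*(c - 3)*(c + 2)*(c^2 - 4) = c*(c - 3)*(c - 2)*(c + 2)*(c + 2)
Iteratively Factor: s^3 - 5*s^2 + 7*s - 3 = (s - 3)*(s^2 - 2*s + 1) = (s - 3)*(s - 1)*(s - 1)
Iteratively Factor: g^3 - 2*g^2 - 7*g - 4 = (g - 4)*(g^2 + 2*g + 1) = (g - 4)*(g + 1)*(g + 1)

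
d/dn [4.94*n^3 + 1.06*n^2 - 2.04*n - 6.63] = 14.82*n^2 + 2.12*n - 2.04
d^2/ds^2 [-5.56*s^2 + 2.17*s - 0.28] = -11.1200000000000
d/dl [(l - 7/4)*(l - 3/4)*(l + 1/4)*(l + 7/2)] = 4*l^3 + 15*l^2/4 - 115*l/8 + 175/64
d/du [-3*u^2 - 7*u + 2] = -6*u - 7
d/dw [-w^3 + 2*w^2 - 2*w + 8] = -3*w^2 + 4*w - 2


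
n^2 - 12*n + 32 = (n - 8)*(n - 4)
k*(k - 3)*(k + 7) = k^3 + 4*k^2 - 21*k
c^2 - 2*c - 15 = (c - 5)*(c + 3)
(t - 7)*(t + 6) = t^2 - t - 42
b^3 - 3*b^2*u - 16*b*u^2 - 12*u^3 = (b - 6*u)*(b + u)*(b + 2*u)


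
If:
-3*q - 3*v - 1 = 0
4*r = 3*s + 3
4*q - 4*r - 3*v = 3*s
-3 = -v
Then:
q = -10/3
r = -29/12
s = -38/9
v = 3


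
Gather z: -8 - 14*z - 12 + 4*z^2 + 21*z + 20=4*z^2 + 7*z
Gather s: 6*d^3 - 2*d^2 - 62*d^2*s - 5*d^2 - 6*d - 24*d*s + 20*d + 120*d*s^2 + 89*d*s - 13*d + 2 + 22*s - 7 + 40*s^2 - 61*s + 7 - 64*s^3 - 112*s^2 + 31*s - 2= 6*d^3 - 7*d^2 + d - 64*s^3 + s^2*(120*d - 72) + s*(-62*d^2 + 65*d - 8)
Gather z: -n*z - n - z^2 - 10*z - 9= -n - z^2 + z*(-n - 10) - 9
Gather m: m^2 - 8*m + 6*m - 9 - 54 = m^2 - 2*m - 63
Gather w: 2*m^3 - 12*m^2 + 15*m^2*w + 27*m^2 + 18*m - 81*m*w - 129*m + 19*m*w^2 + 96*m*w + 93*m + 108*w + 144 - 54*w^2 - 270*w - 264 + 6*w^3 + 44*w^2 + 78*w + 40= 2*m^3 + 15*m^2 - 18*m + 6*w^3 + w^2*(19*m - 10) + w*(15*m^2 + 15*m - 84) - 80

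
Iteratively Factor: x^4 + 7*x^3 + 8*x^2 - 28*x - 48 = (x - 2)*(x^3 + 9*x^2 + 26*x + 24) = (x - 2)*(x + 4)*(x^2 + 5*x + 6) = (x - 2)*(x + 2)*(x + 4)*(x + 3)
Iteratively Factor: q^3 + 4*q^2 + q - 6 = (q + 3)*(q^2 + q - 2) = (q - 1)*(q + 3)*(q + 2)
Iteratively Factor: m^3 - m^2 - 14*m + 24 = (m + 4)*(m^2 - 5*m + 6) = (m - 3)*(m + 4)*(m - 2)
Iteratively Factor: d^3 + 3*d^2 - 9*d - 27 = (d + 3)*(d^2 - 9) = (d - 3)*(d + 3)*(d + 3)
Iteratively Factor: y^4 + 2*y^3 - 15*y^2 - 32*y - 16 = (y + 4)*(y^3 - 2*y^2 - 7*y - 4) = (y + 1)*(y + 4)*(y^2 - 3*y - 4) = (y - 4)*(y + 1)*(y + 4)*(y + 1)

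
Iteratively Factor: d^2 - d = (d)*(d - 1)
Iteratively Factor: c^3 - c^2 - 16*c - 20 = (c + 2)*(c^2 - 3*c - 10) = (c - 5)*(c + 2)*(c + 2)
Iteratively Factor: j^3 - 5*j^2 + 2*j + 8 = (j - 2)*(j^2 - 3*j - 4) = (j - 4)*(j - 2)*(j + 1)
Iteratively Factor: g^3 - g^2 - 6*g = (g)*(g^2 - g - 6) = g*(g + 2)*(g - 3)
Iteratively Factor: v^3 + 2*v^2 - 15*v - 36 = (v + 3)*(v^2 - v - 12) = (v - 4)*(v + 3)*(v + 3)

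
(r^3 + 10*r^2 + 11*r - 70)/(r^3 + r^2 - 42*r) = (r^2 + 3*r - 10)/(r*(r - 6))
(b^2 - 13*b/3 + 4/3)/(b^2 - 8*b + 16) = (b - 1/3)/(b - 4)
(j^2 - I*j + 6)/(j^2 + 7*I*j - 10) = (j - 3*I)/(j + 5*I)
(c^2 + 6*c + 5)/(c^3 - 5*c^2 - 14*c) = (c^2 + 6*c + 5)/(c*(c^2 - 5*c - 14))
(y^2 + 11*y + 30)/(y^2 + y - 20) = (y + 6)/(y - 4)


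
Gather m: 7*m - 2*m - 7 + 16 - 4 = 5*m + 5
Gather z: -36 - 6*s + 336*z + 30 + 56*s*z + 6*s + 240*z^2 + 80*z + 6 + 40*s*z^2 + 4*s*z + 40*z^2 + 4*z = z^2*(40*s + 280) + z*(60*s + 420)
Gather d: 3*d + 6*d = 9*d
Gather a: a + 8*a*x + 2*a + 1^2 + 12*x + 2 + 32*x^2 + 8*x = a*(8*x + 3) + 32*x^2 + 20*x + 3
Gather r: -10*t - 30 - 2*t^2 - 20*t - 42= -2*t^2 - 30*t - 72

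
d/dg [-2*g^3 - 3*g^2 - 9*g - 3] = -6*g^2 - 6*g - 9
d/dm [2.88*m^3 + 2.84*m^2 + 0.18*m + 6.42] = 8.64*m^2 + 5.68*m + 0.18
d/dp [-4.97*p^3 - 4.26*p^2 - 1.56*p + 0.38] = -14.91*p^2 - 8.52*p - 1.56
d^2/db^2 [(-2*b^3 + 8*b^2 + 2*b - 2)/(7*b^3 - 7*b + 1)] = 8*(98*b^6 + 168*b^4 - 98*b^3 + 63*b^2 + 9*b - 19)/(343*b^9 - 1029*b^7 + 147*b^6 + 1029*b^5 - 294*b^4 - 322*b^3 + 147*b^2 - 21*b + 1)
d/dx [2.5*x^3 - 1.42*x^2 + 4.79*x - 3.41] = 7.5*x^2 - 2.84*x + 4.79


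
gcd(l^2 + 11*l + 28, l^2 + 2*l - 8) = l + 4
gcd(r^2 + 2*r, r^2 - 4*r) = r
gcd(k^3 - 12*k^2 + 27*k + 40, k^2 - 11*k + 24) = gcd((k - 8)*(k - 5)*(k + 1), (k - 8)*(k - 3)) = k - 8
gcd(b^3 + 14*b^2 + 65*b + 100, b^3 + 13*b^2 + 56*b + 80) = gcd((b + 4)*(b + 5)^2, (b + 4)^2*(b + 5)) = b^2 + 9*b + 20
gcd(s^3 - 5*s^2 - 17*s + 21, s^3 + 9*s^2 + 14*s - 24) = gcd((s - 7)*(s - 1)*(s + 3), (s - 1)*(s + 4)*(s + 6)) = s - 1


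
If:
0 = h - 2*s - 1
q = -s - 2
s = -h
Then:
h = 1/3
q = -5/3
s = -1/3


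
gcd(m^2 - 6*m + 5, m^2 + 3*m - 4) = m - 1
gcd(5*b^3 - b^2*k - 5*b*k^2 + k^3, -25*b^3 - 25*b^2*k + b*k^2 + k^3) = 5*b^2 + 4*b*k - k^2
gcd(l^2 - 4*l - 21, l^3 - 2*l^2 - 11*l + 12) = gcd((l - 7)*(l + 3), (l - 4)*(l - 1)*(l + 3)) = l + 3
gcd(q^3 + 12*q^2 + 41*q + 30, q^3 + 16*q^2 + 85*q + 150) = q^2 + 11*q + 30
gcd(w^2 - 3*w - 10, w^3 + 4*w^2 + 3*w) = 1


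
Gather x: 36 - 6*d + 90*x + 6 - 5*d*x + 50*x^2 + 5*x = -6*d + 50*x^2 + x*(95 - 5*d) + 42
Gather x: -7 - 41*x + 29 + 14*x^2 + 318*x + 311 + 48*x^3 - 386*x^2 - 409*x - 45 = 48*x^3 - 372*x^2 - 132*x + 288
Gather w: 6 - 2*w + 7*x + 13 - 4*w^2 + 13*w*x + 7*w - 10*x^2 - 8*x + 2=-4*w^2 + w*(13*x + 5) - 10*x^2 - x + 21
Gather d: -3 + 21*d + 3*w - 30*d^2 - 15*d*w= -30*d^2 + d*(21 - 15*w) + 3*w - 3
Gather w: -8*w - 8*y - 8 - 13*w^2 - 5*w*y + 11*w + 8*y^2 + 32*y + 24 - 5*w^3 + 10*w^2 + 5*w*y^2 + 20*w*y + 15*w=-5*w^3 - 3*w^2 + w*(5*y^2 + 15*y + 18) + 8*y^2 + 24*y + 16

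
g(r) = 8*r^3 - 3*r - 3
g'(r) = 24*r^2 - 3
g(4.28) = 611.38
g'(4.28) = 436.64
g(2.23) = 79.03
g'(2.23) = 116.35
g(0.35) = -3.71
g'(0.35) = -0.06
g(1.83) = 40.54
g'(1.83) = 77.37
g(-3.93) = -476.80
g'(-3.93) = 367.68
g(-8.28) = -4519.47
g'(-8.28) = 1642.40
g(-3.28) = -275.46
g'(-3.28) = 255.20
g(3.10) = 226.03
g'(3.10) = 227.64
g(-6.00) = -1713.00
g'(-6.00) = 861.00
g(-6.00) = -1713.00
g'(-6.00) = 861.00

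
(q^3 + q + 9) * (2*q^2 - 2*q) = 2*q^5 - 2*q^4 + 2*q^3 + 16*q^2 - 18*q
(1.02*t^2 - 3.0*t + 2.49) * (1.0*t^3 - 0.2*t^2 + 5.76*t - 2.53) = 1.02*t^5 - 3.204*t^4 + 8.9652*t^3 - 20.3586*t^2 + 21.9324*t - 6.2997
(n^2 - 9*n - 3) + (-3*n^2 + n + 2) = -2*n^2 - 8*n - 1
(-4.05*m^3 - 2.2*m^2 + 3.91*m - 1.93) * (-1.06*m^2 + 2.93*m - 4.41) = 4.293*m^5 - 9.5345*m^4 + 7.2699*m^3 + 23.2041*m^2 - 22.898*m + 8.5113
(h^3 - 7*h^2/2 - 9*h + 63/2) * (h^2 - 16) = h^5 - 7*h^4/2 - 25*h^3 + 175*h^2/2 + 144*h - 504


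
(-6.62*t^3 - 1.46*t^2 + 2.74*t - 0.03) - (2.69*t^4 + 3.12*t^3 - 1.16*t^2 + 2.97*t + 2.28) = -2.69*t^4 - 9.74*t^3 - 0.3*t^2 - 0.23*t - 2.31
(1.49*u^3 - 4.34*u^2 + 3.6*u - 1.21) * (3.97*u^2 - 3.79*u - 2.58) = 5.9153*u^5 - 22.8769*u^4 + 26.8964*u^3 - 7.2505*u^2 - 4.7021*u + 3.1218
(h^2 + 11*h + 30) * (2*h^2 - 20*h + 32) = 2*h^4 + 2*h^3 - 128*h^2 - 248*h + 960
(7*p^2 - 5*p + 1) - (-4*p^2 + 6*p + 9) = 11*p^2 - 11*p - 8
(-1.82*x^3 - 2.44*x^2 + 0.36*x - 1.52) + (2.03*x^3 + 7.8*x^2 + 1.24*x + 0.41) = 0.21*x^3 + 5.36*x^2 + 1.6*x - 1.11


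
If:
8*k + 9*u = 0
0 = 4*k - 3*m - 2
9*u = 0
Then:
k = 0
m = -2/3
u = 0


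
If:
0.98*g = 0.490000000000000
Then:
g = 0.50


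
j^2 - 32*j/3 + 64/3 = (j - 8)*(j - 8/3)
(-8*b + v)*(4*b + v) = -32*b^2 - 4*b*v + v^2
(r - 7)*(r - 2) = r^2 - 9*r + 14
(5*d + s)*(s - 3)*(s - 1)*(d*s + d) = 5*d^2*s^3 - 15*d^2*s^2 - 5*d^2*s + 15*d^2 + d*s^4 - 3*d*s^3 - d*s^2 + 3*d*s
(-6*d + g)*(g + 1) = -6*d*g - 6*d + g^2 + g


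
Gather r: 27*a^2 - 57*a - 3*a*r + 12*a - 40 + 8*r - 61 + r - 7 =27*a^2 - 45*a + r*(9 - 3*a) - 108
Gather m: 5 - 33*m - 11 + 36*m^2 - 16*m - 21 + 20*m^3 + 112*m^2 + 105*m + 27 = 20*m^3 + 148*m^2 + 56*m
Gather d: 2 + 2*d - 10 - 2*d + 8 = 0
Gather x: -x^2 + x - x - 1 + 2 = 1 - x^2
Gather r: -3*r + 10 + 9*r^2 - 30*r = 9*r^2 - 33*r + 10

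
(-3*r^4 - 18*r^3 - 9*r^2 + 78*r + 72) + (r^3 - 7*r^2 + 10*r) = -3*r^4 - 17*r^3 - 16*r^2 + 88*r + 72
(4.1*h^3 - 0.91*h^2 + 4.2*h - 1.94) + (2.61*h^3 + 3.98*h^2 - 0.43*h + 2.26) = 6.71*h^3 + 3.07*h^2 + 3.77*h + 0.32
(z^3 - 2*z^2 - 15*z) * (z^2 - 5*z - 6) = z^5 - 7*z^4 - 11*z^3 + 87*z^2 + 90*z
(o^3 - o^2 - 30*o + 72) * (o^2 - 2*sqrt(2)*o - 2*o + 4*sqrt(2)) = o^5 - 3*o^4 - 2*sqrt(2)*o^4 - 28*o^3 + 6*sqrt(2)*o^3 + 56*sqrt(2)*o^2 + 132*o^2 - 264*sqrt(2)*o - 144*o + 288*sqrt(2)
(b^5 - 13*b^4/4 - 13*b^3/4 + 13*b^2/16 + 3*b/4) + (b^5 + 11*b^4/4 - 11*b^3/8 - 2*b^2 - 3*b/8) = 2*b^5 - b^4/2 - 37*b^3/8 - 19*b^2/16 + 3*b/8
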